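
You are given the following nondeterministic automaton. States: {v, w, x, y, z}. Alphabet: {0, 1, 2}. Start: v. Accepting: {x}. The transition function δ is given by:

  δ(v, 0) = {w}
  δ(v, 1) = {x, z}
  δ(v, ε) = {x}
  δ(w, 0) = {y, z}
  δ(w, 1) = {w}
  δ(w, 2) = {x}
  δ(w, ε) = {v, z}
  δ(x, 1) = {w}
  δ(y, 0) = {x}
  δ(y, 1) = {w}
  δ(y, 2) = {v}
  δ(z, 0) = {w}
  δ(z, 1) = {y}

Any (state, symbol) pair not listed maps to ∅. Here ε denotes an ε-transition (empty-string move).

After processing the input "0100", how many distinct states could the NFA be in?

Start: ε-closure({v}) = {v, x}.
Read '0': v→{w}, x→∅; union {w}; ε-closure = {v, w, x, z}.
Read '1': v→{x, z}, w→{w}, x→{w}, z→{y}; union {w, x, y, z}; ε-closure = {v, w, x, y, z}.
Read '0': v→{w}, w→{y, z}, x→∅, y→{x}, z→{w}; union {w, x, y, z}; ε-closure = {v, w, x, y, z}.
Read '0': v→{w}, w→{y, z}, x→∅, y→{x}, z→{w}; union {w, x, y, z}; ε-closure = {v, w, x, y, z}.
That set has 5 states.

5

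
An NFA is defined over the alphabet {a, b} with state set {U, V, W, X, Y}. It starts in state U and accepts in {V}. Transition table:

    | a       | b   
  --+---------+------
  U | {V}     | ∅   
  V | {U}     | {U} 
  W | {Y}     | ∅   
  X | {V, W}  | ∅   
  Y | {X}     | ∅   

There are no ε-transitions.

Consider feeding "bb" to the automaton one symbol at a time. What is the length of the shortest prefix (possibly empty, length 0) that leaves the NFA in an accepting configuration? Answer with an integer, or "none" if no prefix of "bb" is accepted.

none

Start in {U}.
Read 'b': U→∅; now ∅.
The set is empty and remains empty for the remaining 1 symbol.
No reachable set along the way intersects F.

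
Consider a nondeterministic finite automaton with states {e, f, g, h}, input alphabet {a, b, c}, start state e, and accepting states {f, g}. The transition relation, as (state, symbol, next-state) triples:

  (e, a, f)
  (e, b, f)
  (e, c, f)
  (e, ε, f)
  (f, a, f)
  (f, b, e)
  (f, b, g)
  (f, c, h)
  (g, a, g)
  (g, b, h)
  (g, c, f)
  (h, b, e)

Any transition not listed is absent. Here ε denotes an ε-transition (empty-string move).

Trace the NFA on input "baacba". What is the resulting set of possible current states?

Start: ε-closure({e}) = {e, f}.
Read 'b': e→{f}, f→{e, g}; now {e, f, g}.
Read 'a': e→{f}, f→{f}, g→{g}; now {f, g}.
Read 'a': f→{f}, g→{g}; now {f, g}.
Read 'c': f→{h}, g→{f}; now {f, h}.
Read 'b': f→{e, g}, h→{e}; union {e, g}; ε-closure = {e, f, g}.
Read 'a': e→{f}, f→{f}, g→{g}; now {f, g}.

{f, g}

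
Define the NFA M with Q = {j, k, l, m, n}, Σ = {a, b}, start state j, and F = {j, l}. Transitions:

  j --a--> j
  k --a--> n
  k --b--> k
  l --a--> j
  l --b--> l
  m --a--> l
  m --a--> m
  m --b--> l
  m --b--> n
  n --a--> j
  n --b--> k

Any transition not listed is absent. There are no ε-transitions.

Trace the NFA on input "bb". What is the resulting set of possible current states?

Start in {j}.
Read 'b': j→∅; now ∅.
The set is empty and remains empty for the remaining 1 symbol.

∅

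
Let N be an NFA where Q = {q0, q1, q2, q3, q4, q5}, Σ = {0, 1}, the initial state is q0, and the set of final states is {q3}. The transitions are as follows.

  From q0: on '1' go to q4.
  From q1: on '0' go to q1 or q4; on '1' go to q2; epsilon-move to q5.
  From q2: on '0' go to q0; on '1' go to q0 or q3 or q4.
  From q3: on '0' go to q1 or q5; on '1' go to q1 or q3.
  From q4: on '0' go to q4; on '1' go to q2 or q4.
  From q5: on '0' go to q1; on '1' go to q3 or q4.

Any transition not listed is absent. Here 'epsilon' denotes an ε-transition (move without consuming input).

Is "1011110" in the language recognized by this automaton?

Start in {q0}.
Read '1': q0→{q4}; now {q4}.
Read '0': q4→{q4}; now {q4}.
Read '1': q4→{q2, q4}; now {q2, q4}.
Read '1': q2→{q0, q3, q4}, q4→{q2, q4}; now {q0, q2, q3, q4}.
Read '1': q0→{q4}, q2→{q0, q3, q4}, q3→{q1, q3}, q4→{q2, q4}; union {q0, q1, q2, q3, q4}; ε-closure = {q0, q1, q2, q3, q4, q5}.
Read '1': q0→{q4}, q1→{q2}, q2→{q0, q3, q4}, q3→{q1, q3}, q4→{q2, q4}, q5→{q3, q4}; union {q0, q1, q2, q3, q4}; ε-closure = {q0, q1, q2, q3, q4, q5}.
Read '0': q0→∅, q1→{q1, q4}, q2→{q0}, q3→{q1, q5}, q4→{q4}, q5→{q1}; now {q0, q1, q4, q5}.
The final set {q0, q1, q4, q5} contains no accepting state.

No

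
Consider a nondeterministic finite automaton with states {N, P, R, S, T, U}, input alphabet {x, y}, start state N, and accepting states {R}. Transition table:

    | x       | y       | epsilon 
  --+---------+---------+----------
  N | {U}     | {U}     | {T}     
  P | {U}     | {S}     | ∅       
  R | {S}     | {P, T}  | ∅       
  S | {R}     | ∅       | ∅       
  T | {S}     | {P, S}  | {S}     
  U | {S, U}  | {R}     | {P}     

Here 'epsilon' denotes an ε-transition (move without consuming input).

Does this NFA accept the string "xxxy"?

Yes

Start: ε-closure({N}) = {N, S, T}.
Read 'x': N→{U}, S→{R}, T→{S}; union {R, S, U}; ε-closure = {P, R, S, U}.
Read 'x': P→{U}, R→{S}, S→{R}, U→{S, U}; union {R, S, U}; ε-closure = {P, R, S, U}.
Read 'x': P→{U}, R→{S}, S→{R}, U→{S, U}; union {R, S, U}; ε-closure = {P, R, S, U}.
Read 'y': P→{S}, R→{P, T}, S→∅, U→{R}; now {P, R, S, T}.
The final set {P, R, S, T} contains the accepting state R.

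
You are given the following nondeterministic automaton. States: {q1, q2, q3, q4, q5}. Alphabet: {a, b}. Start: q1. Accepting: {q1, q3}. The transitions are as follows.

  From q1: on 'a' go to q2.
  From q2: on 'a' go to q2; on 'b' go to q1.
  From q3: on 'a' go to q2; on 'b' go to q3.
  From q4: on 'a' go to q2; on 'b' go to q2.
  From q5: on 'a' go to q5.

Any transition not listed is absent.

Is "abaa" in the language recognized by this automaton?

Start in {q1}.
Read 'a': {q1} → {q2}.
Read 'b': {q2} → {q1}.
Read 'a': {q1} → {q2}.
Read 'a': {q2} → {q2}.
The final set {q2} contains no accepting state.

No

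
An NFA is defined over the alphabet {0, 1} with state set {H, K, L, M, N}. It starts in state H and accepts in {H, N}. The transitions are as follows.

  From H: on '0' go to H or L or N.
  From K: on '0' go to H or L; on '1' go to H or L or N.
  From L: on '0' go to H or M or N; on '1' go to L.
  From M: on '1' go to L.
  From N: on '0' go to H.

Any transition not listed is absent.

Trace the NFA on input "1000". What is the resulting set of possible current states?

Start in {H}.
Read '1': {H} → ∅.
The set is empty and remains empty for the remaining 3 symbols.

∅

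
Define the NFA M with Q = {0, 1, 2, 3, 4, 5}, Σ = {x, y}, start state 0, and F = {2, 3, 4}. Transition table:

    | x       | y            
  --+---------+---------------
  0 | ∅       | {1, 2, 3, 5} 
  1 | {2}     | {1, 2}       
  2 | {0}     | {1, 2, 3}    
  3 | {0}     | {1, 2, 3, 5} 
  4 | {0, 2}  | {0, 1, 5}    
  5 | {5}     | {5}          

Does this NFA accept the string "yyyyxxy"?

Yes

Start in {0}.
Read 'y': {0} → {1, 2, 3, 5}.
Read 'y': {1, 2, 3, 5} → {1, 2, 3, 5}.
Read 'y': {1, 2, 3, 5} → {1, 2, 3, 5}.
Read 'y': {1, 2, 3, 5} → {1, 2, 3, 5}.
Read 'x': {1, 2, 3, 5} → {0, 2, 5}.
Read 'x': {0, 2, 5} → {0, 5}.
Read 'y': {0, 5} → {1, 2, 3, 5}.
The final set {1, 2, 3, 5} contains the accepting states 2, 3.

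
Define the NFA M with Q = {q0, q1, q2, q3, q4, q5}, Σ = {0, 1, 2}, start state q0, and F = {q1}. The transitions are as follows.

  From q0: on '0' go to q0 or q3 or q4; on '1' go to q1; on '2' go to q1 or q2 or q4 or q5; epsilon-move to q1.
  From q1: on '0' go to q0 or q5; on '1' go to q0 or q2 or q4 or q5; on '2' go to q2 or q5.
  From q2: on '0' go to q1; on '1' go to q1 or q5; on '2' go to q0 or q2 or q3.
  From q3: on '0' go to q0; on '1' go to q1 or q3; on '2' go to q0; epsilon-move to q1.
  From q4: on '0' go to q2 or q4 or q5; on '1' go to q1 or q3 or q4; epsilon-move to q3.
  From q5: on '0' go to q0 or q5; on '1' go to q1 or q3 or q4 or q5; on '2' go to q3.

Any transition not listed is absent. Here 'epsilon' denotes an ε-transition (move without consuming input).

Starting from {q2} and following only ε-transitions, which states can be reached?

Begin with {q2}.
No ε-moves leave this set, so the closure equals the set itself.

{q2}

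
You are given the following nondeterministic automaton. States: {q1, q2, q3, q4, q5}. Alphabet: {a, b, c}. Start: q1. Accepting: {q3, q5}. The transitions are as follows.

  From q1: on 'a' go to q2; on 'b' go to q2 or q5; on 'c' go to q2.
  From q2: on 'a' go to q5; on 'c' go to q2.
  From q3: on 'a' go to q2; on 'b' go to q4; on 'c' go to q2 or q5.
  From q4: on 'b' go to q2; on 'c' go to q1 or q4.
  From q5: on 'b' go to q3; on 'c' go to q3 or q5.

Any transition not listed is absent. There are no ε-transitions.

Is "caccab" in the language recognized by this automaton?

Start in {q1}.
Read 'c': q1→{q2}; now {q2}.
Read 'a': q2→{q5}; now {q5}.
Read 'c': q5→{q3, q5}; now {q3, q5}.
Read 'c': q3→{q2, q5}, q5→{q3, q5}; now {q2, q3, q5}.
Read 'a': q2→{q5}, q3→{q2}, q5→∅; now {q2, q5}.
Read 'b': q2→∅, q5→{q3}; now {q3}.
The final set {q3} contains the accepting state q3.

Yes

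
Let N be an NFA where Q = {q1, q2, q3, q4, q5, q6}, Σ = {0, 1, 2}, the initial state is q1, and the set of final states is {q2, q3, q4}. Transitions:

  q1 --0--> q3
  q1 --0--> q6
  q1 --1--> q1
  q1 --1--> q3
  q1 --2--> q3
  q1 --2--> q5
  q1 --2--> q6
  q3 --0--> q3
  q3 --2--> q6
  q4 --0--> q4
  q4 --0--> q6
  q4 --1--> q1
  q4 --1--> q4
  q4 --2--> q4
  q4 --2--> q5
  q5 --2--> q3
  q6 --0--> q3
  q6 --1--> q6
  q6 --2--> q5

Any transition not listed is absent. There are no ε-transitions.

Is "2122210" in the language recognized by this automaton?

Yes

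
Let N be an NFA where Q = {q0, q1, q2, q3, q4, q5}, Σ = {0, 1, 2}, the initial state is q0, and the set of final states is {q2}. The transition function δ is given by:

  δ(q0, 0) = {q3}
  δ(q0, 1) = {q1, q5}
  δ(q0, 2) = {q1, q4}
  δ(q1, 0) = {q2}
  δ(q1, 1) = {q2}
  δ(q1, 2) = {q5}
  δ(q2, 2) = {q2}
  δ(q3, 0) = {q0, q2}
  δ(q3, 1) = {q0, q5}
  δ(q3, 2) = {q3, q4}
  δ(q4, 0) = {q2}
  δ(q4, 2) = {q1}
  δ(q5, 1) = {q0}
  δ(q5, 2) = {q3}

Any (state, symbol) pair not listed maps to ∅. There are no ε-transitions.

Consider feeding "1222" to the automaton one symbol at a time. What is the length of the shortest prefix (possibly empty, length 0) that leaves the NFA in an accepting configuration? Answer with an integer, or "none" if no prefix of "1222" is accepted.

none

Start in {q0}.
Read '1': {q0} → {q1, q5}.
Read '2': {q1, q5} → {q3, q5}.
Read '2': {q3, q5} → {q3, q4}.
Read '2': {q3, q4} → {q1, q3, q4}.
No reachable set along the way intersects F.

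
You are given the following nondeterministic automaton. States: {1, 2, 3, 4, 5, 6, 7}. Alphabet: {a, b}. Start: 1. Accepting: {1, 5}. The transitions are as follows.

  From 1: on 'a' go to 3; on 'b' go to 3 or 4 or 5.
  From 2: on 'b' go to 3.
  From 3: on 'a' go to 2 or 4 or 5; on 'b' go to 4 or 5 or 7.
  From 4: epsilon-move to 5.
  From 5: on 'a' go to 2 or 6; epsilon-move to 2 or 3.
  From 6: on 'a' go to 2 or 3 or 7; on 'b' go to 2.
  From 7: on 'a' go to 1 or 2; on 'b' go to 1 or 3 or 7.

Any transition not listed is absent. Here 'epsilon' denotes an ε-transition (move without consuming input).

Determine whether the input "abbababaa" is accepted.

Yes

Start in {1}.
Read 'a': {1} → {3}.
Read 'b': {3} → {2, 3, 4, 5, 7}.
Read 'b': {2, 3, 4, 5, 7} → {1, 2, 3, 4, 5, 7}.
Read 'a': {1, 2, 3, 4, 5, 7} → {1, 2, 3, 4, 5, 6}.
Read 'b': {1, 2, 3, 4, 5, 6} → {2, 3, 4, 5, 7}.
Read 'a': {2, 3, 4, 5, 7} → {1, 2, 3, 4, 5, 6}.
Read 'b': {1, 2, 3, 4, 5, 6} → {2, 3, 4, 5, 7}.
Read 'a': {2, 3, 4, 5, 7} → {1, 2, 3, 4, 5, 6}.
Read 'a': {1, 2, 3, 4, 5, 6} → {2, 3, 4, 5, 6, 7}.
The final set {2, 3, 4, 5, 6, 7} contains the accepting state 5.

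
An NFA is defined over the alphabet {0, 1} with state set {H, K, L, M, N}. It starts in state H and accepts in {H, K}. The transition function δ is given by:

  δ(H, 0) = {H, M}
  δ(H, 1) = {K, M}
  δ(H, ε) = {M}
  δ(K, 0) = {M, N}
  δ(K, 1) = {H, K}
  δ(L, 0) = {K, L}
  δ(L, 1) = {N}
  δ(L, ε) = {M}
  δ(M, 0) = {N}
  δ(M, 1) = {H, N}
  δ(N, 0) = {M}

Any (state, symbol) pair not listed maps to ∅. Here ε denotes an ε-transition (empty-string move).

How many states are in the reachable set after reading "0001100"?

Start: ε-closure({H}) = {H, M}.
Read '0': {H, M} → {H, M, N}.
Read '0': {H, M, N} → {H, M, N}.
Read '0': {H, M, N} → {H, M, N}.
Read '1': {H, M, N} → {H, K, M, N}.
Read '1': {H, K, M, N} → {H, K, M, N}.
Read '0': {H, K, M, N} → {H, M, N}.
Read '0': {H, M, N} → {H, M, N}.
That set has 3 states.

3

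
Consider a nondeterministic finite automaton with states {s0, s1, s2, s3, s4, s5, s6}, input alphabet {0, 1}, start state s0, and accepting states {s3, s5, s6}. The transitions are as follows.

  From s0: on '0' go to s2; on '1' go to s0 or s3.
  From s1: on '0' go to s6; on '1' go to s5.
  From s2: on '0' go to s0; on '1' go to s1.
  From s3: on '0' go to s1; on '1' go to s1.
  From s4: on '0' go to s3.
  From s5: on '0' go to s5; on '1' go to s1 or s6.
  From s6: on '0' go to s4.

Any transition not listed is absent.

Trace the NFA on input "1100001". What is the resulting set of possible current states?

Start in {s0}.
Read '1': s0→{s0, s3}; now {s0, s3}.
Read '1': s0→{s0, s3}, s3→{s1}; now {s0, s1, s3}.
Read '0': s0→{s2}, s1→{s6}, s3→{s1}; now {s1, s2, s6}.
Read '0': s1→{s6}, s2→{s0}, s6→{s4}; now {s0, s4, s6}.
Read '0': s0→{s2}, s4→{s3}, s6→{s4}; now {s2, s3, s4}.
Read '0': s2→{s0}, s3→{s1}, s4→{s3}; now {s0, s1, s3}.
Read '1': s0→{s0, s3}, s1→{s5}, s3→{s1}; now {s0, s1, s3, s5}.

{s0, s1, s3, s5}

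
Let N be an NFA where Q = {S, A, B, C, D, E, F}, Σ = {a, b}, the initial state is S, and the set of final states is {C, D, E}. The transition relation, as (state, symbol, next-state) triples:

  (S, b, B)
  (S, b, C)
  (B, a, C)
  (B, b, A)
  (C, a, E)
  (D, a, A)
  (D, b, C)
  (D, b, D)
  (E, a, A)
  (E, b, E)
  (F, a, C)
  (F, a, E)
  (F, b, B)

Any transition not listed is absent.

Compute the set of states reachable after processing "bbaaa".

∅

Start in {S}.
Read 'b': S→{B, C}; now {B, C}.
Read 'b': B→{A}, C→∅; now {A}.
Read 'a': A→∅; now ∅.
The set is empty and remains empty for the remaining 2 symbols.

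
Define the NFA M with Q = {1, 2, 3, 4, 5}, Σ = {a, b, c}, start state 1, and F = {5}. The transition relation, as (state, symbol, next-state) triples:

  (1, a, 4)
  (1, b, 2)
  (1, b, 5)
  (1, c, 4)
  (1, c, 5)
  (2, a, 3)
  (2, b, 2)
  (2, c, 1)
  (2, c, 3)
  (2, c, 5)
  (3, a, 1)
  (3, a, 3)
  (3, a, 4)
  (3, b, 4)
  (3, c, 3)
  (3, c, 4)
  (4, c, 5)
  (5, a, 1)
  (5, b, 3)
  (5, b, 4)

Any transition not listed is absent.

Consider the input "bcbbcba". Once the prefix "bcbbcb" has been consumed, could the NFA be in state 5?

Yes

Start in {1}.
Read 'b': {1} → {2, 5}.
Read 'c': {2, 5} → {1, 3, 5}.
Read 'b': {1, 3, 5} → {2, 3, 4, 5}.
Read 'b': {2, 3, 4, 5} → {2, 3, 4}.
Read 'c': {2, 3, 4} → {1, 3, 4, 5}.
Read 'b': {1, 3, 4, 5} → {2, 3, 4, 5}.
State 5 is in {2, 3, 4, 5}.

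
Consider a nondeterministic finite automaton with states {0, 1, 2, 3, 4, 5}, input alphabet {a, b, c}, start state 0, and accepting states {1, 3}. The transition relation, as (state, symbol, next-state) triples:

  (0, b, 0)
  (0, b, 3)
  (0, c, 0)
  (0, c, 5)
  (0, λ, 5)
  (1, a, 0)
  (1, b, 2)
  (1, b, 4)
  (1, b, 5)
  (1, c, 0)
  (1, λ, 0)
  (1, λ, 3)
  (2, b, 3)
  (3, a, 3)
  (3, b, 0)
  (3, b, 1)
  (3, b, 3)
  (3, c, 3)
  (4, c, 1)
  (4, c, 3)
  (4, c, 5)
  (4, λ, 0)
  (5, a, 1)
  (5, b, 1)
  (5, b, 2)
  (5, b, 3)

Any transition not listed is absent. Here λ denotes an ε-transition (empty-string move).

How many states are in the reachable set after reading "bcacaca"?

4

Start: ε-closure({0}) = {0, 5}.
Read 'b': 0→{0, 3}, 5→{1, 2, 3}; union {0, 1, 2, 3}; ε-closure = {0, 1, 2, 3, 5}.
Read 'c': 0→{0, 5}, 1→{0}, 2→∅, 3→{3}, 5→∅; now {0, 3, 5}.
Read 'a': 0→∅, 3→{3}, 5→{1}; union {1, 3}; ε-closure = {0, 1, 3, 5}.
Read 'c': 0→{0, 5}, 1→{0}, 3→{3}, 5→∅; now {0, 3, 5}.
Read 'a': 0→∅, 3→{3}, 5→{1}; union {1, 3}; ε-closure = {0, 1, 3, 5}.
Read 'c': 0→{0, 5}, 1→{0}, 3→{3}, 5→∅; now {0, 3, 5}.
Read 'a': 0→∅, 3→{3}, 5→{1}; union {1, 3}; ε-closure = {0, 1, 3, 5}.
That set has 4 states.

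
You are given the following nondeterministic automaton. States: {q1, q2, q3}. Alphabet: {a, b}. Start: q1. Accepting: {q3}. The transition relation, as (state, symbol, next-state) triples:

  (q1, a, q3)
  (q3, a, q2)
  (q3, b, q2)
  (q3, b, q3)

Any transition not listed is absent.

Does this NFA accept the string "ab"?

Start in {q1}.
Read 'a': {q1} → {q3}.
Read 'b': {q3} → {q2, q3}.
The final set {q2, q3} contains the accepting state q3.

Yes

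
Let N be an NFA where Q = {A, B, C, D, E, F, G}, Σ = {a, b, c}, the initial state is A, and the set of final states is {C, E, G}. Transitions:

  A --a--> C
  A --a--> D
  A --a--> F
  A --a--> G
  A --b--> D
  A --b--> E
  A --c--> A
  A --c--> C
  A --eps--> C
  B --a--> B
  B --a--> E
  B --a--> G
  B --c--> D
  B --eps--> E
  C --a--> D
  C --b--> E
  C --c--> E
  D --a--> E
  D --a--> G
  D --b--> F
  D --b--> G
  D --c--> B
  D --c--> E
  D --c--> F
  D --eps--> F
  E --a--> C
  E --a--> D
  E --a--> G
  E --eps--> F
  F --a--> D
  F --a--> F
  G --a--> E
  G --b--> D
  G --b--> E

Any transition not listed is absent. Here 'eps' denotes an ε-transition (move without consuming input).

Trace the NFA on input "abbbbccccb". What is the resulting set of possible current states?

Start: ε-closure({A}) = {A, C}.
Read 'a': A→{C, D, F, G}, C→{D}; now {C, D, F, G}.
Read 'b': C→{E}, D→{F, G}, F→∅, G→{D, E}; now {D, E, F, G}.
Read 'b': D→{F, G}, E→∅, F→∅, G→{D, E}; now {D, E, F, G}.
Read 'b': D→{F, G}, E→∅, F→∅, G→{D, E}; now {D, E, F, G}.
Read 'b': D→{F, G}, E→∅, F→∅, G→{D, E}; now {D, E, F, G}.
Read 'c': D→{B, E, F}, E→∅, F→∅, G→∅; now {B, E, F}.
Read 'c': B→{D}, E→∅, F→∅; union {D}; ε-closure = {D, F}.
Read 'c': D→{B, E, F}, F→∅; now {B, E, F}.
Read 'c': B→{D}, E→∅, F→∅; union {D}; ε-closure = {D, F}.
Read 'b': D→{F, G}, F→∅; now {F, G}.

{F, G}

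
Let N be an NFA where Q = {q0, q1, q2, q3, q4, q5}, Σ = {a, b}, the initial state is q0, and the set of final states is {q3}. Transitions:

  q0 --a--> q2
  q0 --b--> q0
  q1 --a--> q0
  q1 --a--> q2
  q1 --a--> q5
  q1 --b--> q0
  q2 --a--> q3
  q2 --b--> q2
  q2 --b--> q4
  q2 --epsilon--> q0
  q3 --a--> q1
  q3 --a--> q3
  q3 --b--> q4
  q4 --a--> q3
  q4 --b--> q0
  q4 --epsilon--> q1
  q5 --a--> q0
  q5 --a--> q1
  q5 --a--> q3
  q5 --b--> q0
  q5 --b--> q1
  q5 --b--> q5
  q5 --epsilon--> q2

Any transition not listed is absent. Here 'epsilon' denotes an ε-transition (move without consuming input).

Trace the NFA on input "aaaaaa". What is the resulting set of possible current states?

{q0, q1, q2, q3, q5}

Start in {q0}.
Read 'a': {q0} → {q0, q2}.
Read 'a': {q0, q2} → {q0, q2, q3}.
Read 'a': {q0, q2, q3} → {q0, q1, q2, q3}.
Read 'a': {q0, q1, q2, q3} → {q0, q1, q2, q3, q5}.
Read 'a': {q0, q1, q2, q3, q5} → {q0, q1, q2, q3, q5}.
Read 'a': {q0, q1, q2, q3, q5} → {q0, q1, q2, q3, q5}.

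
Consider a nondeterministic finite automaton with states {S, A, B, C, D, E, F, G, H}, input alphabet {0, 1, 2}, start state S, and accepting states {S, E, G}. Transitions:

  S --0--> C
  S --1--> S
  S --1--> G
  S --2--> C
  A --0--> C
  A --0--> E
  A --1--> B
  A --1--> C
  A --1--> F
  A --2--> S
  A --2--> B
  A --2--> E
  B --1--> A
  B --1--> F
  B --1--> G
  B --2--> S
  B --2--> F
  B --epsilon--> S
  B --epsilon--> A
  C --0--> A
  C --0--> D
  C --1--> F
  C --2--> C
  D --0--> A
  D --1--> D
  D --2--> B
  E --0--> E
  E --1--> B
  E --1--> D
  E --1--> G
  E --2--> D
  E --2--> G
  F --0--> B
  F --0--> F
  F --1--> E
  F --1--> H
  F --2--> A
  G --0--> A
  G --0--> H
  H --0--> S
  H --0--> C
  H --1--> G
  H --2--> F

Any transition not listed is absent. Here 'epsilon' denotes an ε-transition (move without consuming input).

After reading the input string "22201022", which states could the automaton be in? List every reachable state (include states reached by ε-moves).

Start in {S}.
Read '2': S→{C}; now {C}.
Read '2': C→{C}; now {C}.
Read '2': C→{C}; now {C}.
Read '0': C→{A, D}; now {A, D}.
Read '1': A→{B, C, F}, D→{D}; union {B, C, D, F}; ε-closure = {S, A, B, C, D, F}.
Read '0': S→{C}, A→{C, E}, B→∅, C→{A, D}, D→{A}, F→{B, F}; union {A, B, C, D, E, F}; ε-closure = {S, A, B, C, D, E, F}.
Read '2': S→{C}, A→{S, B, E}, B→{S, F}, C→{C}, D→{B}, E→{D, G}, F→{A}; now {S, A, B, C, D, E, F, G}.
Read '2': S→{C}, A→{S, B, E}, B→{S, F}, C→{C}, D→{B}, E→{D, G}, F→{A}, G→∅; now {S, A, B, C, D, E, F, G}.

{S, A, B, C, D, E, F, G}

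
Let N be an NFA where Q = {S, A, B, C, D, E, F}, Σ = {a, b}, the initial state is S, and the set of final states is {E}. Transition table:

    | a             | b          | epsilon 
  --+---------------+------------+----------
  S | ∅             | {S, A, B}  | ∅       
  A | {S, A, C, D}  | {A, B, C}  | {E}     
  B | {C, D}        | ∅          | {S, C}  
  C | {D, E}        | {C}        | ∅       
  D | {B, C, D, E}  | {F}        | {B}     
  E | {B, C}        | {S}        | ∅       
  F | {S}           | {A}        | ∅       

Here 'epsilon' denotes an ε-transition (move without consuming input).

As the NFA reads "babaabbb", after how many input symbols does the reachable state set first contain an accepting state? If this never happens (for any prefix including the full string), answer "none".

1

Start in {S}.
Read 'b': {S} → {S, A, B, C, E}.
None of the earlier sets intersect F, but {S, A, B, C, E} does.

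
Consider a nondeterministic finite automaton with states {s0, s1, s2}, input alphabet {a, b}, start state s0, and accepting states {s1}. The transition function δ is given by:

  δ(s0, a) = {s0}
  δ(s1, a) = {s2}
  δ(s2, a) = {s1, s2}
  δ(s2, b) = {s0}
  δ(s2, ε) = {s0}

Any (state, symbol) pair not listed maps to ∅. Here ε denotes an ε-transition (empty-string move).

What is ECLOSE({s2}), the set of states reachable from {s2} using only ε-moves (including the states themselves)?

Begin with {s2}.
ε-move s2 → s0; add s0.

{s0, s2}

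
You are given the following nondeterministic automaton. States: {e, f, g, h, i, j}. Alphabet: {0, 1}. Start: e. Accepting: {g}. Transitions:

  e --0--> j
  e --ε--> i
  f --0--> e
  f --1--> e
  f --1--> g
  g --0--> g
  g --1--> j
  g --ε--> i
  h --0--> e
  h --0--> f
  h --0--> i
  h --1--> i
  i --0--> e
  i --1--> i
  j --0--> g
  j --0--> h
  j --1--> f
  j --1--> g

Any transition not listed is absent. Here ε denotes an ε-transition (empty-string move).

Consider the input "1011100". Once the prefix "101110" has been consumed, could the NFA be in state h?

Start: ε-closure({e}) = {e, i}.
Read '1': e→∅, i→{i}; now {i}.
Read '0': i→{e}; union {e}; ε-closure = {e, i}.
Read '1': e→∅, i→{i}; now {i}.
Read '1': i→{i}; now {i}.
Read '1': i→{i}; now {i}.
Read '0': i→{e}; union {e}; ε-closure = {e, i}.
State h is not in {e, i}.

No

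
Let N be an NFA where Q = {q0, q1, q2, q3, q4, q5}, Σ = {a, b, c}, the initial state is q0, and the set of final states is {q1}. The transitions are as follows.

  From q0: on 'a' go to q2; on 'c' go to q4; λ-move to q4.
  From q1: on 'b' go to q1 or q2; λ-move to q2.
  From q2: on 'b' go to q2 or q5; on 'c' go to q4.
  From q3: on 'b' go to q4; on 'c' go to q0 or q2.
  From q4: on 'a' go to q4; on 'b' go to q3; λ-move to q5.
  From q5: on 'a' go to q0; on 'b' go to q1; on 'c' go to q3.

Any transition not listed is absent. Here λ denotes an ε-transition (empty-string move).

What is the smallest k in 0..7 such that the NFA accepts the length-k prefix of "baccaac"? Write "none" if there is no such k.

Start: ε-closure({q0}) = {q0, q4, q5}.
Read 'b': q0→∅, q4→{q3}, q5→{q1}; union {q1, q3}; ε-closure = {q1, q2, q3}.
None of the earlier sets intersect F, but {q1, q2, q3} does.

1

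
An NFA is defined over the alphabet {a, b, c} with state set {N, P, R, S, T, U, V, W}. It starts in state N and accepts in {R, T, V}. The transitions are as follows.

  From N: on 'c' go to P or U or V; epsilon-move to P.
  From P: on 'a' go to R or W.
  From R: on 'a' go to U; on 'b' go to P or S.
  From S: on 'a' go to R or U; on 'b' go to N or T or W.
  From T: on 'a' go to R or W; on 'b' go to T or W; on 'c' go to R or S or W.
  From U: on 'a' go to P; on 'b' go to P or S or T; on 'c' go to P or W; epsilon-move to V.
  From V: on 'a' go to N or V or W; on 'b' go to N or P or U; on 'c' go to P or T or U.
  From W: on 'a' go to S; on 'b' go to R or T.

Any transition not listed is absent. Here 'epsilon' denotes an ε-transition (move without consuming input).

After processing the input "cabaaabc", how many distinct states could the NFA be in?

7

Start: ε-closure({N}) = {N, P}.
Read 'c': N→{P, U, V}, P→∅; now {P, U, V}.
Read 'a': P→{R, W}, U→{P}, V→{N, V, W}; now {N, P, R, V, W}.
Read 'b': N→∅, P→∅, R→{P, S}, V→{N, P, U}, W→{R, T}; union {N, P, R, S, T, U}; ε-closure = {N, P, R, S, T, U, V}.
Read 'a': N→∅, P→{R, W}, R→{U}, S→{R, U}, T→{R, W}, U→{P}, V→{N, V, W}; now {N, P, R, U, V, W}.
Read 'a': N→∅, P→{R, W}, R→{U}, U→{P}, V→{N, V, W}, W→{S}; now {N, P, R, S, U, V, W}.
Read 'a': N→∅, P→{R, W}, R→{U}, S→{R, U}, U→{P}, V→{N, V, W}, W→{S}; now {N, P, R, S, U, V, W}.
Read 'b': N→∅, P→∅, R→{P, S}, S→{N, T, W}, U→{P, S, T}, V→{N, P, U}, W→{R, T}; union {N, P, R, S, T, U, W}; ε-closure = {N, P, R, S, T, U, V, W}.
Read 'c': N→{P, U, V}, P→∅, R→∅, S→∅, T→{R, S, W}, U→{P, W}, V→{P, T, U}, W→∅; now {P, R, S, T, U, V, W}.
That set has 7 states.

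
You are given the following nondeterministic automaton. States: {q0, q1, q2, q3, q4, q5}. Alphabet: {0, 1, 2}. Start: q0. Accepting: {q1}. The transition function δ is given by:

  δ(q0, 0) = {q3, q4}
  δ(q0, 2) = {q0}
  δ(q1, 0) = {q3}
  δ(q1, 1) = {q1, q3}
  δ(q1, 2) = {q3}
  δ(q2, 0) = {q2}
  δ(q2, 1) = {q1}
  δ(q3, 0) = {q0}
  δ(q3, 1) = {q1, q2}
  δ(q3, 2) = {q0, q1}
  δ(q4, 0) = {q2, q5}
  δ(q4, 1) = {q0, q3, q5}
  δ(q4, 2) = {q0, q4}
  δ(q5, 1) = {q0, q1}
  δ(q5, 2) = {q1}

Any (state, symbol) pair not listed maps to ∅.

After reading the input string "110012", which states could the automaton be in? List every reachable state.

Start in {q0}.
Read '1': q0→∅; now ∅.
The set is empty and remains empty for the remaining 5 symbols.

∅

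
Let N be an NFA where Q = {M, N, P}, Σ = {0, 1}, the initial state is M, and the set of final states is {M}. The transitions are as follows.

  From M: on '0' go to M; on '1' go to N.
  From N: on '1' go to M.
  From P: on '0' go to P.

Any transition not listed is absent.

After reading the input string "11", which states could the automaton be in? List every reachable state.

{M}

Start in {M}.
Read '1': {M} → {N}.
Read '1': {N} → {M}.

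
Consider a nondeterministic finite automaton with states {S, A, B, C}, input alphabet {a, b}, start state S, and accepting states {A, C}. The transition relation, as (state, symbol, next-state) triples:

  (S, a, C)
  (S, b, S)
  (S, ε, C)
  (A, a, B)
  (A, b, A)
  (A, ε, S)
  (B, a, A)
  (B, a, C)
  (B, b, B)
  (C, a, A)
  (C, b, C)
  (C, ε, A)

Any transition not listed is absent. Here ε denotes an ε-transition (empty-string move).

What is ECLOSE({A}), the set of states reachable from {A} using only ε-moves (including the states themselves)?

{S, A, C}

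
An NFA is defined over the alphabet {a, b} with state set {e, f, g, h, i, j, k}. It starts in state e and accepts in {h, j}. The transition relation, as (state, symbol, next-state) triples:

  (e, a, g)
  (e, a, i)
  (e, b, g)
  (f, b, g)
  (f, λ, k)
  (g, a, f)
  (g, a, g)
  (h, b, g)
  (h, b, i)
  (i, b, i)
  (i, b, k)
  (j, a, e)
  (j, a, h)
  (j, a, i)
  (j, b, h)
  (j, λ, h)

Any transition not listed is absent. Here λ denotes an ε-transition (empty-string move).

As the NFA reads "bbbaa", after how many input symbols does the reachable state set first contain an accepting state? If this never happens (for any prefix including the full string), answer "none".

none

Start in {e}.
Read 'b': {e} → {g}.
Read 'b': {g} → ∅.
The set is empty and remains empty for the remaining 3 symbols.
No reachable set along the way intersects F.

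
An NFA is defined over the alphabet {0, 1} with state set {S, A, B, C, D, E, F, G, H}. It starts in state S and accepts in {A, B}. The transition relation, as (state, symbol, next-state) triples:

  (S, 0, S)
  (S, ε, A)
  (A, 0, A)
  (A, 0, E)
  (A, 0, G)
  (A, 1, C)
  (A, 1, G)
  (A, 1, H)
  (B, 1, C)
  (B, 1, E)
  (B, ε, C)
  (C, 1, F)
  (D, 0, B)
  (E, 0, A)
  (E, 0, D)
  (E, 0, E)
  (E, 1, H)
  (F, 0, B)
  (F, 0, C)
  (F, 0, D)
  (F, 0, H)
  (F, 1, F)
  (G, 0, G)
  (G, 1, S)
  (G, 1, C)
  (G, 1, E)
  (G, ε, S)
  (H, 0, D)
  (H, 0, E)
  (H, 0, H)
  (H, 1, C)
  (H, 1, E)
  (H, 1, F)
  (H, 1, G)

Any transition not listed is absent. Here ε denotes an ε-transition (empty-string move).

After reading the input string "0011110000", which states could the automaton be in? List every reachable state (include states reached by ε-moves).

{S, A, B, C, D, E, G, H}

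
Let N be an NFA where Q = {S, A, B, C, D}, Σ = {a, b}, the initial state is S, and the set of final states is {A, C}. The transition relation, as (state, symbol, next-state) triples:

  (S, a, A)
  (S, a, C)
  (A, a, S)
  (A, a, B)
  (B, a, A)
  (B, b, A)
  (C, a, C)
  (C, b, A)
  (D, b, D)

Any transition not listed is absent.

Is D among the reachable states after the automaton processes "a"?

Start in {S}.
Read 'a': {S} → {A, C}.
State D is not in {A, C}.

No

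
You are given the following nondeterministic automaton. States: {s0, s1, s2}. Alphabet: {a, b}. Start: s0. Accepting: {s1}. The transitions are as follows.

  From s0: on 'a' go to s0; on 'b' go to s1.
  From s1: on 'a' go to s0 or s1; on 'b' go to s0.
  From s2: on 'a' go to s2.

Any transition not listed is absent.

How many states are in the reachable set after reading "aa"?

Start in {s0}.
Read 'a': s0→{s0}; now {s0}.
Read 'a': s0→{s0}; now {s0}.
That set has 1 state.

1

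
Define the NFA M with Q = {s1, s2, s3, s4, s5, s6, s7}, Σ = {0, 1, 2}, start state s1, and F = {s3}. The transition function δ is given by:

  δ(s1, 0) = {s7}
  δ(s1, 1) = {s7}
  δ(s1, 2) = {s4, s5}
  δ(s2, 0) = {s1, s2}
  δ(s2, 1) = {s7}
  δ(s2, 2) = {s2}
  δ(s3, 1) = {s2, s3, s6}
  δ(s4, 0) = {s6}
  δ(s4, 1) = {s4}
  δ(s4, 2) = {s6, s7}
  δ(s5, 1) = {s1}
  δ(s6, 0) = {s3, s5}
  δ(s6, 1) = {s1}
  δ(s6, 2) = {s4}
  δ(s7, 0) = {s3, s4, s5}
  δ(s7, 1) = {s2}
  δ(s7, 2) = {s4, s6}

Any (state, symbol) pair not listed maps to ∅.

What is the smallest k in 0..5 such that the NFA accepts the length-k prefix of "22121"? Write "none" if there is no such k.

none

Start in {s1}.
Read '2': s1→{s4, s5}; now {s4, s5}.
Read '2': s4→{s6, s7}, s5→∅; now {s6, s7}.
Read '1': s6→{s1}, s7→{s2}; now {s1, s2}.
Read '2': s1→{s4, s5}, s2→{s2}; now {s2, s4, s5}.
Read '1': s2→{s7}, s4→{s4}, s5→{s1}; now {s1, s4, s7}.
No reachable set along the way intersects F.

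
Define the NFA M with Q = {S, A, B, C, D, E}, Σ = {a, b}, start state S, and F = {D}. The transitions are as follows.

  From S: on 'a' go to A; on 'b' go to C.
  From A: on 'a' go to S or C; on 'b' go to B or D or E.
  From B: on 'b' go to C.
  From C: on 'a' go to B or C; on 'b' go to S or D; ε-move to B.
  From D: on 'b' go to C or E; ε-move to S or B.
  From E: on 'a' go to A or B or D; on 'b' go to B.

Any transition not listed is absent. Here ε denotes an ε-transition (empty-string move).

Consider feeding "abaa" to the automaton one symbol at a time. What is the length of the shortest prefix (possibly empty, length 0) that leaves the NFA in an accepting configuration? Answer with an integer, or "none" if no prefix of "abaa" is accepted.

Start in {S}.
Read 'a': S→{A}; now {A}.
Read 'b': A→{B, D, E}; union {B, D, E}; ε-closure = {S, B, D, E}.
None of the earlier sets intersect F, but {S, B, D, E} does.

2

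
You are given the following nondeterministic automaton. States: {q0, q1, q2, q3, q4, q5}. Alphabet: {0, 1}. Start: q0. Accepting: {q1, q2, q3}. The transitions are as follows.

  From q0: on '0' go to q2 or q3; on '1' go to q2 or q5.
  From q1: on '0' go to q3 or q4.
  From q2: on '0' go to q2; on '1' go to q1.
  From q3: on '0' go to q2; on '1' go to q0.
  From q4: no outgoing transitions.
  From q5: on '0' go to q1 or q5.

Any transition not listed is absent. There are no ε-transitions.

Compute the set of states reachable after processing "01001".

{q1}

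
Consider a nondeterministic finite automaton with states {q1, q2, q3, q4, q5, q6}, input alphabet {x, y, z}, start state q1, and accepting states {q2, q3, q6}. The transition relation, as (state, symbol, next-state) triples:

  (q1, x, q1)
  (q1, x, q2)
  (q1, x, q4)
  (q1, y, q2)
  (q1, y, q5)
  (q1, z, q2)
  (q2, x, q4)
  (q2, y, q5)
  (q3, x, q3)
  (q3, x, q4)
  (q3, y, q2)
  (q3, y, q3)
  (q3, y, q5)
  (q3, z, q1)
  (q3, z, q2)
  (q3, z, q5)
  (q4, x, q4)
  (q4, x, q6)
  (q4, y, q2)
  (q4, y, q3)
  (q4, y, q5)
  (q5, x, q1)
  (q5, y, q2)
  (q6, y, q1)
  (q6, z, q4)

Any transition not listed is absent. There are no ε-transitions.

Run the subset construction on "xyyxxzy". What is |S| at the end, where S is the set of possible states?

3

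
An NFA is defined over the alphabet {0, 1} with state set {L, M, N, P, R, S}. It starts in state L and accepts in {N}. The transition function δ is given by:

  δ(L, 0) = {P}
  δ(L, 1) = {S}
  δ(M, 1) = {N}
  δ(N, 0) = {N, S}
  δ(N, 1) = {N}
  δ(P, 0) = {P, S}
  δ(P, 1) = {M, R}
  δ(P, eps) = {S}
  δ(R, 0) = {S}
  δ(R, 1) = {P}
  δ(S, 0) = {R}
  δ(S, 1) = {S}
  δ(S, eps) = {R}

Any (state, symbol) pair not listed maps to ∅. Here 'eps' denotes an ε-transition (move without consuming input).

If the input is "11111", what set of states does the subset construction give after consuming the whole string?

{M, N, P, R, S}

Start in {L}.
Read '1': L→{S}; union {S}; ε-closure = {R, S}.
Read '1': R→{P}, S→{S}; union {P, S}; ε-closure = {P, R, S}.
Read '1': P→{M, R}, R→{P}, S→{S}; now {M, P, R, S}.
Read '1': M→{N}, P→{M, R}, R→{P}, S→{S}; now {M, N, P, R, S}.
Read '1': M→{N}, N→{N}, P→{M, R}, R→{P}, S→{S}; now {M, N, P, R, S}.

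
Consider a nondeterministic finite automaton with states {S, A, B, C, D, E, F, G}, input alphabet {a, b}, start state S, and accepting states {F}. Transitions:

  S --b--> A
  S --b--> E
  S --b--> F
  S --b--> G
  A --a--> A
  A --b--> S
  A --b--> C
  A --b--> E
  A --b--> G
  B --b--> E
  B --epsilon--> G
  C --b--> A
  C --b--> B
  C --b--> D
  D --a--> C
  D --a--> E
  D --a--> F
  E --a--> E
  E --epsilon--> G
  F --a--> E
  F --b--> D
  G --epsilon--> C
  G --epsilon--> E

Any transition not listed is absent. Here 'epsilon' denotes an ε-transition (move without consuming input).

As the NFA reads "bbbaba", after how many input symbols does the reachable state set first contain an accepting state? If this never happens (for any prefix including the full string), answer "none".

1

Start in {S}.
Read 'b': S→{A, E, F, G}; union {A, E, F, G}; ε-closure = {A, C, E, F, G}.
None of the earlier sets intersect F, but {A, C, E, F, G} does.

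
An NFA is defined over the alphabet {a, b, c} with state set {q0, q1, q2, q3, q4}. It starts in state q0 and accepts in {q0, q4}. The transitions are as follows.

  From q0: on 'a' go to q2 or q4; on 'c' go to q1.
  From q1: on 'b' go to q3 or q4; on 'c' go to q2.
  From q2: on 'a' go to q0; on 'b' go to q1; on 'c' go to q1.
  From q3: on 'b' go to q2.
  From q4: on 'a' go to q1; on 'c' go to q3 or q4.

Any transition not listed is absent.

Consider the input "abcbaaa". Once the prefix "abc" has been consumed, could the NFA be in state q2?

Start in {q0}.
Read 'a': q0→{q2, q4}; now {q2, q4}.
Read 'b': q2→{q1}, q4→∅; now {q1}.
Read 'c': q1→{q2}; now {q2}.
State q2 is in {q2}.

Yes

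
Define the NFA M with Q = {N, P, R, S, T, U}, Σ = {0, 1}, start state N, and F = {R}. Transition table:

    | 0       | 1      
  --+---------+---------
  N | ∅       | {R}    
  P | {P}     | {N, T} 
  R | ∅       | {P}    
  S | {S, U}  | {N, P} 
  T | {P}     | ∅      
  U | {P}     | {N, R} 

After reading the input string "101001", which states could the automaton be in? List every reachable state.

Start in {N}.
Read '1': N→{R}; now {R}.
Read '0': R→∅; now ∅.
The set is empty and remains empty for the remaining 4 symbols.

∅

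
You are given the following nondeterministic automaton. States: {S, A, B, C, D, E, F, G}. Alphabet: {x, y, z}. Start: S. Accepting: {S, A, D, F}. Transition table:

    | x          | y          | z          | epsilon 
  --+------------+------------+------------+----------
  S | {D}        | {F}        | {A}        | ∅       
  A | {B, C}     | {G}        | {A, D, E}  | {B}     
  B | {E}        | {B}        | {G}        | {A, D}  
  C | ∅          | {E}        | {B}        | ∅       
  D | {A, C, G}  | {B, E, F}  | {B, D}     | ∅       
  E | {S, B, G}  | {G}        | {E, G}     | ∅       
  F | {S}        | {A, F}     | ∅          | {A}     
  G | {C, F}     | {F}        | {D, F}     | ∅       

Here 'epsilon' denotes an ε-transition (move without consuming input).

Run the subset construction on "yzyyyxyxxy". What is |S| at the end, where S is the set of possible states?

6

Start in {S}.
Read 'y': {S} → {A, B, D, F}.
Read 'z': {A, B, D, F} → {A, B, D, E, G}.
Read 'y': {A, B, D, E, G} → {A, B, D, E, F, G}.
Read 'y': {A, B, D, E, F, G} → {A, B, D, E, F, G}.
Read 'y': {A, B, D, E, F, G} → {A, B, D, E, F, G}.
Read 'x': {A, B, D, E, F, G} → {S, A, B, C, D, E, F, G}.
Read 'y': {S, A, B, C, D, E, F, G} → {A, B, D, E, F, G}.
Read 'x': {A, B, D, E, F, G} → {S, A, B, C, D, E, F, G}.
Read 'x': {S, A, B, C, D, E, F, G} → {S, A, B, C, D, E, F, G}.
Read 'y': {S, A, B, C, D, E, F, G} → {A, B, D, E, F, G}.
That set has 6 states.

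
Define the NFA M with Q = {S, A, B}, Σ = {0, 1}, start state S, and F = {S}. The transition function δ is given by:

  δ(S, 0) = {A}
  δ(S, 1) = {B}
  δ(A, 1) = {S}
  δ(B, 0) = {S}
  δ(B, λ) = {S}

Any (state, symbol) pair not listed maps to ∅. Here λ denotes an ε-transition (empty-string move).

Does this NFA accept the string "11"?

Start in {S}.
Read '1': S→{B}; union {B}; ε-closure = {S, B}.
Read '1': S→{B}, B→∅; union {B}; ε-closure = {S, B}.
The final set {S, B} contains the accepting state S.

Yes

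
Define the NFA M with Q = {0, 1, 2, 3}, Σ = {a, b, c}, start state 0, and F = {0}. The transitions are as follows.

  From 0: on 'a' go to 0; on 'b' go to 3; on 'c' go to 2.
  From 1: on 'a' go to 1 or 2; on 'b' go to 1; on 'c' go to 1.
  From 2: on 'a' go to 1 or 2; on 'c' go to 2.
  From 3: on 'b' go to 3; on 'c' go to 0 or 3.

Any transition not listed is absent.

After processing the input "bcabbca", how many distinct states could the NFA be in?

1

Start in {0}.
Read 'b': {0} → {3}.
Read 'c': {3} → {0, 3}.
Read 'a': {0, 3} → {0}.
Read 'b': {0} → {3}.
Read 'b': {3} → {3}.
Read 'c': {3} → {0, 3}.
Read 'a': {0, 3} → {0}.
That set has 1 state.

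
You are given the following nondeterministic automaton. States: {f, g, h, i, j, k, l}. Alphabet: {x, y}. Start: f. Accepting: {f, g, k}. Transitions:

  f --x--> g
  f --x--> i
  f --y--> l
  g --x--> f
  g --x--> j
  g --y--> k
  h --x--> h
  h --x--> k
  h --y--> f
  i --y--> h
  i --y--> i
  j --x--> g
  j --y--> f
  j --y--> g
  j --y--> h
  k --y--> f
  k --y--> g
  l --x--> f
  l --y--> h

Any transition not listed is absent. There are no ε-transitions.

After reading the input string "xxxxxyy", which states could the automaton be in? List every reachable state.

Start in {f}.
Read 'x': {f} → {g, i}.
Read 'x': {g, i} → {f, j}.
Read 'x': {f, j} → {g, i}.
Read 'x': {g, i} → {f, j}.
Read 'x': {f, j} → {g, i}.
Read 'y': {g, i} → {h, i, k}.
Read 'y': {h, i, k} → {f, g, h, i}.

{f, g, h, i}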